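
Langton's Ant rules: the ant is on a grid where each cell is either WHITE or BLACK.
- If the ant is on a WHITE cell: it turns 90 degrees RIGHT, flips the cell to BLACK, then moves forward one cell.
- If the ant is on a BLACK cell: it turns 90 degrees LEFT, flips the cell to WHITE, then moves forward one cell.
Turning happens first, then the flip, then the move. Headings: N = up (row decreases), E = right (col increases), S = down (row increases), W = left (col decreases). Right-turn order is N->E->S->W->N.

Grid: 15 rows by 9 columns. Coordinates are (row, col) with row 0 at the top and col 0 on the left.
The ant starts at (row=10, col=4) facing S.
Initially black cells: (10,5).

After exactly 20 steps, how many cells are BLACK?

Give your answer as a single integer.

Answer: 9

Derivation:
Step 1: on WHITE (10,4): turn R to W, flip to black, move to (10,3). |black|=2
Step 2: on WHITE (10,3): turn R to N, flip to black, move to (9,3). |black|=3
Step 3: on WHITE (9,3): turn R to E, flip to black, move to (9,4). |black|=4
Step 4: on WHITE (9,4): turn R to S, flip to black, move to (10,4). |black|=5
Step 5: on BLACK (10,4): turn L to E, flip to white, move to (10,5). |black|=4
Step 6: on BLACK (10,5): turn L to N, flip to white, move to (9,5). |black|=3
Step 7: on WHITE (9,5): turn R to E, flip to black, move to (9,6). |black|=4
Step 8: on WHITE (9,6): turn R to S, flip to black, move to (10,6). |black|=5
Step 9: on WHITE (10,6): turn R to W, flip to black, move to (10,5). |black|=6
Step 10: on WHITE (10,5): turn R to N, flip to black, move to (9,5). |black|=7
Step 11: on BLACK (9,5): turn L to W, flip to white, move to (9,4). |black|=6
Step 12: on BLACK (9,4): turn L to S, flip to white, move to (10,4). |black|=5
Step 13: on WHITE (10,4): turn R to W, flip to black, move to (10,3). |black|=6
Step 14: on BLACK (10,3): turn L to S, flip to white, move to (11,3). |black|=5
Step 15: on WHITE (11,3): turn R to W, flip to black, move to (11,2). |black|=6
Step 16: on WHITE (11,2): turn R to N, flip to black, move to (10,2). |black|=7
Step 17: on WHITE (10,2): turn R to E, flip to black, move to (10,3). |black|=8
Step 18: on WHITE (10,3): turn R to S, flip to black, move to (11,3). |black|=9
Step 19: on BLACK (11,3): turn L to E, flip to white, move to (11,4). |black|=8
Step 20: on WHITE (11,4): turn R to S, flip to black, move to (12,4). |black|=9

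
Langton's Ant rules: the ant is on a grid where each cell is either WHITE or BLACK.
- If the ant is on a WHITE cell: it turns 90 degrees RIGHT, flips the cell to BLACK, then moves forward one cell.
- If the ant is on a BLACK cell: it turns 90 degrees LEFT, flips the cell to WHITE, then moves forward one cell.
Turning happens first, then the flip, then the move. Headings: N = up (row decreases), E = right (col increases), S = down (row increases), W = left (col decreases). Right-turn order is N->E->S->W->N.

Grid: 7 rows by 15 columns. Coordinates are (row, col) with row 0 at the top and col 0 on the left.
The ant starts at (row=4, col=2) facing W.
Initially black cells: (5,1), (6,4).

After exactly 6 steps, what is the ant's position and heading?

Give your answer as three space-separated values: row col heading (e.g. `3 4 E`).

Step 1: on WHITE (4,2): turn R to N, flip to black, move to (3,2). |black|=3
Step 2: on WHITE (3,2): turn R to E, flip to black, move to (3,3). |black|=4
Step 3: on WHITE (3,3): turn R to S, flip to black, move to (4,3). |black|=5
Step 4: on WHITE (4,3): turn R to W, flip to black, move to (4,2). |black|=6
Step 5: on BLACK (4,2): turn L to S, flip to white, move to (5,2). |black|=5
Step 6: on WHITE (5,2): turn R to W, flip to black, move to (5,1). |black|=6

Answer: 5 1 W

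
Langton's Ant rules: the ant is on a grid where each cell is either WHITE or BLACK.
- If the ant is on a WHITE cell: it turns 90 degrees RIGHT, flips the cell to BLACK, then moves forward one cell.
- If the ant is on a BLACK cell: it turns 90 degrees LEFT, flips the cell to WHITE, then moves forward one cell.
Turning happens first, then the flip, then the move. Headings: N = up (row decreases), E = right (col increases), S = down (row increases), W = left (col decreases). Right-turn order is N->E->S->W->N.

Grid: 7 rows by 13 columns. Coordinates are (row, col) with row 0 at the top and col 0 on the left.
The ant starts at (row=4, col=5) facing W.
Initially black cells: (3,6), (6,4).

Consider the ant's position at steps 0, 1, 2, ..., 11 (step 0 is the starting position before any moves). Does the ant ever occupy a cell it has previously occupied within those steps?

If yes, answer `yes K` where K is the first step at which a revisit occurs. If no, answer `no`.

Step 1: on WHITE (4,5): turn R to N, flip to black, move to (3,5). |black|=3 — new cell
Step 2: on WHITE (3,5): turn R to E, flip to black, move to (3,6). |black|=4 — new cell
Step 3: on BLACK (3,6): turn L to N, flip to white, move to (2,6). |black|=3 — new cell
Step 4: on WHITE (2,6): turn R to E, flip to black, move to (2,7). |black|=4 — new cell
Step 5: on WHITE (2,7): turn R to S, flip to black, move to (3,7). |black|=5 — new cell
Step 6: on WHITE (3,7): turn R to W, flip to black, move to (3,6). |black|=6 — REVISIT

Answer: yes 6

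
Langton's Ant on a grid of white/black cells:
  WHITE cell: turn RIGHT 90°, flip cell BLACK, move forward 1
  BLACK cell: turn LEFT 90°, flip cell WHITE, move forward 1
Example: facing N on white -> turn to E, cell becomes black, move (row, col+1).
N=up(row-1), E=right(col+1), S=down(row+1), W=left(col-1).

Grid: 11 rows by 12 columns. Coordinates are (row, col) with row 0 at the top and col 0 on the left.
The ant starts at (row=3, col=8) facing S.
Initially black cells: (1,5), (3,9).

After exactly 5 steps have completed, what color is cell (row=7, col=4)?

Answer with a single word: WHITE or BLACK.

Answer: WHITE

Derivation:
Step 1: on WHITE (3,8): turn R to W, flip to black, move to (3,7). |black|=3
Step 2: on WHITE (3,7): turn R to N, flip to black, move to (2,7). |black|=4
Step 3: on WHITE (2,7): turn R to E, flip to black, move to (2,8). |black|=5
Step 4: on WHITE (2,8): turn R to S, flip to black, move to (3,8). |black|=6
Step 5: on BLACK (3,8): turn L to E, flip to white, move to (3,9). |black|=5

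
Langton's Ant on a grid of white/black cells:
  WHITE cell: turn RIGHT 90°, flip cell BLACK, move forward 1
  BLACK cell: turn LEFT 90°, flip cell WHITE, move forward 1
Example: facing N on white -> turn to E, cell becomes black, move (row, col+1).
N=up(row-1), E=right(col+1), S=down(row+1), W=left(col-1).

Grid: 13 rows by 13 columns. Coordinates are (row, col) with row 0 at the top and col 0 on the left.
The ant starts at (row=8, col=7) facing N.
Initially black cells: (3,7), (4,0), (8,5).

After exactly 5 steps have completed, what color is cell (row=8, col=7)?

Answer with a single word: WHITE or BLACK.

Answer: WHITE

Derivation:
Step 1: on WHITE (8,7): turn R to E, flip to black, move to (8,8). |black|=4
Step 2: on WHITE (8,8): turn R to S, flip to black, move to (9,8). |black|=5
Step 3: on WHITE (9,8): turn R to W, flip to black, move to (9,7). |black|=6
Step 4: on WHITE (9,7): turn R to N, flip to black, move to (8,7). |black|=7
Step 5: on BLACK (8,7): turn L to W, flip to white, move to (8,6). |black|=6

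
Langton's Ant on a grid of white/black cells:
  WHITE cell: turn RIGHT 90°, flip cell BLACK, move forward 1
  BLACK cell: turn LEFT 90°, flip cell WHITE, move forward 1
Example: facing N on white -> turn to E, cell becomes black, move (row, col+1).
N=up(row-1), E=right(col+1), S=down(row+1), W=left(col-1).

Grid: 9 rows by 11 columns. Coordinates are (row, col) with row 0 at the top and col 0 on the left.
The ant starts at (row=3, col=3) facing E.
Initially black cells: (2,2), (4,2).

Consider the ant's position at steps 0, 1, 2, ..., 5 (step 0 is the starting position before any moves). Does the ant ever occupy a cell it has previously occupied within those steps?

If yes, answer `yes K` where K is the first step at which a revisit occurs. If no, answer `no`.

Answer: no

Derivation:
Step 1: on WHITE (3,3): turn R to S, flip to black, move to (4,3). |black|=3 — new cell
Step 2: on WHITE (4,3): turn R to W, flip to black, move to (4,2). |black|=4 — new cell
Step 3: on BLACK (4,2): turn L to S, flip to white, move to (5,2). |black|=3 — new cell
Step 4: on WHITE (5,2): turn R to W, flip to black, move to (5,1). |black|=4 — new cell
Step 5: on WHITE (5,1): turn R to N, flip to black, move to (4,1). |black|=5 — new cell
No revisit within 5 steps.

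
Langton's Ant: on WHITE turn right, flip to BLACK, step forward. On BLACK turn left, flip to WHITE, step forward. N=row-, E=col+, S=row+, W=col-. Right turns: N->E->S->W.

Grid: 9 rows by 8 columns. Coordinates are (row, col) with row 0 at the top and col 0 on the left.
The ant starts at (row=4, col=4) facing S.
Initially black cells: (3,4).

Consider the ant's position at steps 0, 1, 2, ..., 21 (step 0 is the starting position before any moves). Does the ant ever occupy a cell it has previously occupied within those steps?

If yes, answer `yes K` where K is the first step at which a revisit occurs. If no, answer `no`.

Answer: yes 7

Derivation:
Step 1: on WHITE (4,4): turn R to W, flip to black, move to (4,3). |black|=2 — new cell
Step 2: on WHITE (4,3): turn R to N, flip to black, move to (3,3). |black|=3 — new cell
Step 3: on WHITE (3,3): turn R to E, flip to black, move to (3,4). |black|=4 — new cell
Step 4: on BLACK (3,4): turn L to N, flip to white, move to (2,4). |black|=3 — new cell
Step 5: on WHITE (2,4): turn R to E, flip to black, move to (2,5). |black|=4 — new cell
Step 6: on WHITE (2,5): turn R to S, flip to black, move to (3,5). |black|=5 — new cell
Step 7: on WHITE (3,5): turn R to W, flip to black, move to (3,4). |black|=6 — REVISIT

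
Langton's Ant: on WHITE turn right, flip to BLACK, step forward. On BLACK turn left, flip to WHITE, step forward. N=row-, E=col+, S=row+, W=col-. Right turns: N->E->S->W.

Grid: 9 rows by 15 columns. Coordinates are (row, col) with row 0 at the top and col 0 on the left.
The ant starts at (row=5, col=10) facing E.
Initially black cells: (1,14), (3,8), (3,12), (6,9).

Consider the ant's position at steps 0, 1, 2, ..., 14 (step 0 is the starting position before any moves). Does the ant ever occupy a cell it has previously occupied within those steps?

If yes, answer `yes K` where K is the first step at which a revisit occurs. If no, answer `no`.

Step 1: on WHITE (5,10): turn R to S, flip to black, move to (6,10). |black|=5 — new cell
Step 2: on WHITE (6,10): turn R to W, flip to black, move to (6,9). |black|=6 — new cell
Step 3: on BLACK (6,9): turn L to S, flip to white, move to (7,9). |black|=5 — new cell
Step 4: on WHITE (7,9): turn R to W, flip to black, move to (7,8). |black|=6 — new cell
Step 5: on WHITE (7,8): turn R to N, flip to black, move to (6,8). |black|=7 — new cell
Step 6: on WHITE (6,8): turn R to E, flip to black, move to (6,9). |black|=8 — REVISIT

Answer: yes 6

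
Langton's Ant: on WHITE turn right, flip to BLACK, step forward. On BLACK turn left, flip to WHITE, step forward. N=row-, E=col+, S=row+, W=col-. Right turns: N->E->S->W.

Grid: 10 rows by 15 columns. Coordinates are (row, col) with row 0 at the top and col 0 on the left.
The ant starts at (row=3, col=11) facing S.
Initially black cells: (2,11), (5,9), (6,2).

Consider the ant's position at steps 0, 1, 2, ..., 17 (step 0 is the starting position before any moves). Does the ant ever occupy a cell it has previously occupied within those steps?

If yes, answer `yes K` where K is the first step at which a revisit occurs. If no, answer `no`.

Answer: yes 7

Derivation:
Step 1: on WHITE (3,11): turn R to W, flip to black, move to (3,10). |black|=4 — new cell
Step 2: on WHITE (3,10): turn R to N, flip to black, move to (2,10). |black|=5 — new cell
Step 3: on WHITE (2,10): turn R to E, flip to black, move to (2,11). |black|=6 — new cell
Step 4: on BLACK (2,11): turn L to N, flip to white, move to (1,11). |black|=5 — new cell
Step 5: on WHITE (1,11): turn R to E, flip to black, move to (1,12). |black|=6 — new cell
Step 6: on WHITE (1,12): turn R to S, flip to black, move to (2,12). |black|=7 — new cell
Step 7: on WHITE (2,12): turn R to W, flip to black, move to (2,11). |black|=8 — REVISIT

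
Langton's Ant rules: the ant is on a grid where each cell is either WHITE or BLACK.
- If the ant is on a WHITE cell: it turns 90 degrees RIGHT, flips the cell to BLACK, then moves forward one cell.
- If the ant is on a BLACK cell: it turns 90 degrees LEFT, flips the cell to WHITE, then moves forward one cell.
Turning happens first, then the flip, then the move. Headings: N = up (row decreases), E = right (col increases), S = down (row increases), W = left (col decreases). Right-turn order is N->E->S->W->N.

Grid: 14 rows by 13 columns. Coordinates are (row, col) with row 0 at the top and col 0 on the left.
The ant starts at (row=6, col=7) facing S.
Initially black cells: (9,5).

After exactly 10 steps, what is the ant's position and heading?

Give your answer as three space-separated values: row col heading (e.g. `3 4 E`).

Step 1: on WHITE (6,7): turn R to W, flip to black, move to (6,6). |black|=2
Step 2: on WHITE (6,6): turn R to N, flip to black, move to (5,6). |black|=3
Step 3: on WHITE (5,6): turn R to E, flip to black, move to (5,7). |black|=4
Step 4: on WHITE (5,7): turn R to S, flip to black, move to (6,7). |black|=5
Step 5: on BLACK (6,7): turn L to E, flip to white, move to (6,8). |black|=4
Step 6: on WHITE (6,8): turn R to S, flip to black, move to (7,8). |black|=5
Step 7: on WHITE (7,8): turn R to W, flip to black, move to (7,7). |black|=6
Step 8: on WHITE (7,7): turn R to N, flip to black, move to (6,7). |black|=7
Step 9: on WHITE (6,7): turn R to E, flip to black, move to (6,8). |black|=8
Step 10: on BLACK (6,8): turn L to N, flip to white, move to (5,8). |black|=7

Answer: 5 8 N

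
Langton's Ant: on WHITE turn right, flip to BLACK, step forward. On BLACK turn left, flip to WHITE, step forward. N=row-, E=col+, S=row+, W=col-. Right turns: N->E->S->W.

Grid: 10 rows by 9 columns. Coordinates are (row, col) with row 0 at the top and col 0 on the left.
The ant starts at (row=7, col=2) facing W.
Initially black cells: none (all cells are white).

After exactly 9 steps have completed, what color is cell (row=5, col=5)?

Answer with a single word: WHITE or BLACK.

Answer: WHITE

Derivation:
Step 1: on WHITE (7,2): turn R to N, flip to black, move to (6,2). |black|=1
Step 2: on WHITE (6,2): turn R to E, flip to black, move to (6,3). |black|=2
Step 3: on WHITE (6,3): turn R to S, flip to black, move to (7,3). |black|=3
Step 4: on WHITE (7,3): turn R to W, flip to black, move to (7,2). |black|=4
Step 5: on BLACK (7,2): turn L to S, flip to white, move to (8,2). |black|=3
Step 6: on WHITE (8,2): turn R to W, flip to black, move to (8,1). |black|=4
Step 7: on WHITE (8,1): turn R to N, flip to black, move to (7,1). |black|=5
Step 8: on WHITE (7,1): turn R to E, flip to black, move to (7,2). |black|=6
Step 9: on WHITE (7,2): turn R to S, flip to black, move to (8,2). |black|=7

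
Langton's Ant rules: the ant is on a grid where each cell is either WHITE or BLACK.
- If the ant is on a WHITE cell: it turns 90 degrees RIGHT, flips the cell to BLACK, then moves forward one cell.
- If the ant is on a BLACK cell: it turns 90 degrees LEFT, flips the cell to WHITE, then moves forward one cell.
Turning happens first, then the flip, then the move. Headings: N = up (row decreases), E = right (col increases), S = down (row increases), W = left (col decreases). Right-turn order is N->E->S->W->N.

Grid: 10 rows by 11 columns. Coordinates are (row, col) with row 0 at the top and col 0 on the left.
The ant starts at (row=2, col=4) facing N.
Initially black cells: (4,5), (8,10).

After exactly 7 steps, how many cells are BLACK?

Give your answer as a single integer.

Answer: 7

Derivation:
Step 1: on WHITE (2,4): turn R to E, flip to black, move to (2,5). |black|=3
Step 2: on WHITE (2,5): turn R to S, flip to black, move to (3,5). |black|=4
Step 3: on WHITE (3,5): turn R to W, flip to black, move to (3,4). |black|=5
Step 4: on WHITE (3,4): turn R to N, flip to black, move to (2,4). |black|=6
Step 5: on BLACK (2,4): turn L to W, flip to white, move to (2,3). |black|=5
Step 6: on WHITE (2,3): turn R to N, flip to black, move to (1,3). |black|=6
Step 7: on WHITE (1,3): turn R to E, flip to black, move to (1,4). |black|=7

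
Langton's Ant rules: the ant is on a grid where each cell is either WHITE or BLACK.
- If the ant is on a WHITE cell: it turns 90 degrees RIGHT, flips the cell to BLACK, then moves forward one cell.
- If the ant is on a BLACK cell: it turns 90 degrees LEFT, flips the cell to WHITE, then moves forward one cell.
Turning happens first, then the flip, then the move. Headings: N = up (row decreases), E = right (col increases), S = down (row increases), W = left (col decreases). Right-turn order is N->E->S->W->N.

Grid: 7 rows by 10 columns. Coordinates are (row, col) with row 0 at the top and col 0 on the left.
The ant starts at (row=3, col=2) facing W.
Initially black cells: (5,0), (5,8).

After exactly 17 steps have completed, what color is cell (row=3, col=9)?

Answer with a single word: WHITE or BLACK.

Step 1: on WHITE (3,2): turn R to N, flip to black, move to (2,2). |black|=3
Step 2: on WHITE (2,2): turn R to E, flip to black, move to (2,3). |black|=4
Step 3: on WHITE (2,3): turn R to S, flip to black, move to (3,3). |black|=5
Step 4: on WHITE (3,3): turn R to W, flip to black, move to (3,2). |black|=6
Step 5: on BLACK (3,2): turn L to S, flip to white, move to (4,2). |black|=5
Step 6: on WHITE (4,2): turn R to W, flip to black, move to (4,1). |black|=6
Step 7: on WHITE (4,1): turn R to N, flip to black, move to (3,1). |black|=7
Step 8: on WHITE (3,1): turn R to E, flip to black, move to (3,2). |black|=8
Step 9: on WHITE (3,2): turn R to S, flip to black, move to (4,2). |black|=9
Step 10: on BLACK (4,2): turn L to E, flip to white, move to (4,3). |black|=8
Step 11: on WHITE (4,3): turn R to S, flip to black, move to (5,3). |black|=9
Step 12: on WHITE (5,3): turn R to W, flip to black, move to (5,2). |black|=10
Step 13: on WHITE (5,2): turn R to N, flip to black, move to (4,2). |black|=11
Step 14: on WHITE (4,2): turn R to E, flip to black, move to (4,3). |black|=12
Step 15: on BLACK (4,3): turn L to N, flip to white, move to (3,3). |black|=11
Step 16: on BLACK (3,3): turn L to W, flip to white, move to (3,2). |black|=10
Step 17: on BLACK (3,2): turn L to S, flip to white, move to (4,2). |black|=9

Answer: WHITE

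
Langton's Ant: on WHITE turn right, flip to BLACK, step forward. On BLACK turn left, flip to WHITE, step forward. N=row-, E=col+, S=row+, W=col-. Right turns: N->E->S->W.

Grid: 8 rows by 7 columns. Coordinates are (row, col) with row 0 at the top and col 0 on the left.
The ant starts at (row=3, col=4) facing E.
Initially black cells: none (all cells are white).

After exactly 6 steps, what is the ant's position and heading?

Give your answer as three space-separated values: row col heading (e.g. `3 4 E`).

Step 1: on WHITE (3,4): turn R to S, flip to black, move to (4,4). |black|=1
Step 2: on WHITE (4,4): turn R to W, flip to black, move to (4,3). |black|=2
Step 3: on WHITE (4,3): turn R to N, flip to black, move to (3,3). |black|=3
Step 4: on WHITE (3,3): turn R to E, flip to black, move to (3,4). |black|=4
Step 5: on BLACK (3,4): turn L to N, flip to white, move to (2,4). |black|=3
Step 6: on WHITE (2,4): turn R to E, flip to black, move to (2,5). |black|=4

Answer: 2 5 E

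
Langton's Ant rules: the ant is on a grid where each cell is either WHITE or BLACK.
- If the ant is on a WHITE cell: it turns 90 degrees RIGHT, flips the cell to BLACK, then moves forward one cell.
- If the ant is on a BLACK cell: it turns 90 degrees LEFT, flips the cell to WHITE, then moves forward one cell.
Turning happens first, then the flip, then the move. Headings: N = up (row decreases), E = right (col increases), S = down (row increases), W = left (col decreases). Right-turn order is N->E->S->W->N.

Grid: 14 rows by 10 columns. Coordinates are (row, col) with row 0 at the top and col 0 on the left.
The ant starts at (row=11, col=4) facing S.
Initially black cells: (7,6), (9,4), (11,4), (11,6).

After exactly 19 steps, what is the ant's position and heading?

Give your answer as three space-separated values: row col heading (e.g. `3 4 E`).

Step 1: on BLACK (11,4): turn L to E, flip to white, move to (11,5). |black|=3
Step 2: on WHITE (11,5): turn R to S, flip to black, move to (12,5). |black|=4
Step 3: on WHITE (12,5): turn R to W, flip to black, move to (12,4). |black|=5
Step 4: on WHITE (12,4): turn R to N, flip to black, move to (11,4). |black|=6
Step 5: on WHITE (11,4): turn R to E, flip to black, move to (11,5). |black|=7
Step 6: on BLACK (11,5): turn L to N, flip to white, move to (10,5). |black|=6
Step 7: on WHITE (10,5): turn R to E, flip to black, move to (10,6). |black|=7
Step 8: on WHITE (10,6): turn R to S, flip to black, move to (11,6). |black|=8
Step 9: on BLACK (11,6): turn L to E, flip to white, move to (11,7). |black|=7
Step 10: on WHITE (11,7): turn R to S, flip to black, move to (12,7). |black|=8
Step 11: on WHITE (12,7): turn R to W, flip to black, move to (12,6). |black|=9
Step 12: on WHITE (12,6): turn R to N, flip to black, move to (11,6). |black|=10
Step 13: on WHITE (11,6): turn R to E, flip to black, move to (11,7). |black|=11
Step 14: on BLACK (11,7): turn L to N, flip to white, move to (10,7). |black|=10
Step 15: on WHITE (10,7): turn R to E, flip to black, move to (10,8). |black|=11
Step 16: on WHITE (10,8): turn R to S, flip to black, move to (11,8). |black|=12
Step 17: on WHITE (11,8): turn R to W, flip to black, move to (11,7). |black|=13
Step 18: on WHITE (11,7): turn R to N, flip to black, move to (10,7). |black|=14
Step 19: on BLACK (10,7): turn L to W, flip to white, move to (10,6). |black|=13

Answer: 10 6 W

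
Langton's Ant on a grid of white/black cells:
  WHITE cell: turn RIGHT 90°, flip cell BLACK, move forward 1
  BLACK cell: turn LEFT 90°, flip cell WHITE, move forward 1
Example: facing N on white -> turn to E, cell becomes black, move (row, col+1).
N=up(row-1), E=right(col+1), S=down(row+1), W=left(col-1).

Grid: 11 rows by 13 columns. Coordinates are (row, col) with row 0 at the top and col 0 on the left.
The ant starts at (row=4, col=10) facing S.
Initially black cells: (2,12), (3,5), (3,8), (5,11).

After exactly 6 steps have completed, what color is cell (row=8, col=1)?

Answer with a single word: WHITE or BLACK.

Step 1: on WHITE (4,10): turn R to W, flip to black, move to (4,9). |black|=5
Step 2: on WHITE (4,9): turn R to N, flip to black, move to (3,9). |black|=6
Step 3: on WHITE (3,9): turn R to E, flip to black, move to (3,10). |black|=7
Step 4: on WHITE (3,10): turn R to S, flip to black, move to (4,10). |black|=8
Step 5: on BLACK (4,10): turn L to E, flip to white, move to (4,11). |black|=7
Step 6: on WHITE (4,11): turn R to S, flip to black, move to (5,11). |black|=8

Answer: WHITE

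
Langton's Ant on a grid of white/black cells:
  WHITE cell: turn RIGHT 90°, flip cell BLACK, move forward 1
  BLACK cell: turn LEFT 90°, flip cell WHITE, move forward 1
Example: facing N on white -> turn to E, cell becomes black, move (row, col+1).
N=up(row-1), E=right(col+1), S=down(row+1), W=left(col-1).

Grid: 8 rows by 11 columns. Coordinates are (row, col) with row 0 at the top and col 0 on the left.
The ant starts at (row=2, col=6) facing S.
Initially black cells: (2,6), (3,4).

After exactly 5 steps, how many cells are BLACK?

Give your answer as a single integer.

Answer: 5

Derivation:
Step 1: on BLACK (2,6): turn L to E, flip to white, move to (2,7). |black|=1
Step 2: on WHITE (2,7): turn R to S, flip to black, move to (3,7). |black|=2
Step 3: on WHITE (3,7): turn R to W, flip to black, move to (3,6). |black|=3
Step 4: on WHITE (3,6): turn R to N, flip to black, move to (2,6). |black|=4
Step 5: on WHITE (2,6): turn R to E, flip to black, move to (2,7). |black|=5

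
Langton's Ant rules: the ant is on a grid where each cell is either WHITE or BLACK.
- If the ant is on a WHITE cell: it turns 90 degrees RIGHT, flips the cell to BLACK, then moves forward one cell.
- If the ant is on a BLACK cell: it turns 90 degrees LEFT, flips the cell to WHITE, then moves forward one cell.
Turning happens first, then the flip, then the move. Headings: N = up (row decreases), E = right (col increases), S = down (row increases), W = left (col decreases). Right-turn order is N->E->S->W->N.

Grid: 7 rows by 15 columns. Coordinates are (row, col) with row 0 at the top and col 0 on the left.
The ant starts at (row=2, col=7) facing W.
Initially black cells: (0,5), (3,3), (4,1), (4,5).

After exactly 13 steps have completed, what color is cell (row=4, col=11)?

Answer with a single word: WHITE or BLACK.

Answer: WHITE

Derivation:
Step 1: on WHITE (2,7): turn R to N, flip to black, move to (1,7). |black|=5
Step 2: on WHITE (1,7): turn R to E, flip to black, move to (1,8). |black|=6
Step 3: on WHITE (1,8): turn R to S, flip to black, move to (2,8). |black|=7
Step 4: on WHITE (2,8): turn R to W, flip to black, move to (2,7). |black|=8
Step 5: on BLACK (2,7): turn L to S, flip to white, move to (3,7). |black|=7
Step 6: on WHITE (3,7): turn R to W, flip to black, move to (3,6). |black|=8
Step 7: on WHITE (3,6): turn R to N, flip to black, move to (2,6). |black|=9
Step 8: on WHITE (2,6): turn R to E, flip to black, move to (2,7). |black|=10
Step 9: on WHITE (2,7): turn R to S, flip to black, move to (3,7). |black|=11
Step 10: on BLACK (3,7): turn L to E, flip to white, move to (3,8). |black|=10
Step 11: on WHITE (3,8): turn R to S, flip to black, move to (4,8). |black|=11
Step 12: on WHITE (4,8): turn R to W, flip to black, move to (4,7). |black|=12
Step 13: on WHITE (4,7): turn R to N, flip to black, move to (3,7). |black|=13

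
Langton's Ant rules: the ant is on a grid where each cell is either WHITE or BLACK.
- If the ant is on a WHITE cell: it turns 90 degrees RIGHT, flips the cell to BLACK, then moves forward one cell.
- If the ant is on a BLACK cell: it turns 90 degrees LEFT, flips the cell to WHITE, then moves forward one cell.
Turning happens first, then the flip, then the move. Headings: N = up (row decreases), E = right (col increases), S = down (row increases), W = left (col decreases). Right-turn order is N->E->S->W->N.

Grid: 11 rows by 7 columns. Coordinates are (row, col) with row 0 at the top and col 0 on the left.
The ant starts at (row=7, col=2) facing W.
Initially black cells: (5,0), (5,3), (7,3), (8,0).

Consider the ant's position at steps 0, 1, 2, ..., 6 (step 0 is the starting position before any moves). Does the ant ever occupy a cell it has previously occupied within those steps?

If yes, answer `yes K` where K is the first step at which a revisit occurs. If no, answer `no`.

Answer: no

Derivation:
Step 1: on WHITE (7,2): turn R to N, flip to black, move to (6,2). |black|=5 — new cell
Step 2: on WHITE (6,2): turn R to E, flip to black, move to (6,3). |black|=6 — new cell
Step 3: on WHITE (6,3): turn R to S, flip to black, move to (7,3). |black|=7 — new cell
Step 4: on BLACK (7,3): turn L to E, flip to white, move to (7,4). |black|=6 — new cell
Step 5: on WHITE (7,4): turn R to S, flip to black, move to (8,4). |black|=7 — new cell
Step 6: on WHITE (8,4): turn R to W, flip to black, move to (8,3). |black|=8 — new cell
No revisit within 6 steps.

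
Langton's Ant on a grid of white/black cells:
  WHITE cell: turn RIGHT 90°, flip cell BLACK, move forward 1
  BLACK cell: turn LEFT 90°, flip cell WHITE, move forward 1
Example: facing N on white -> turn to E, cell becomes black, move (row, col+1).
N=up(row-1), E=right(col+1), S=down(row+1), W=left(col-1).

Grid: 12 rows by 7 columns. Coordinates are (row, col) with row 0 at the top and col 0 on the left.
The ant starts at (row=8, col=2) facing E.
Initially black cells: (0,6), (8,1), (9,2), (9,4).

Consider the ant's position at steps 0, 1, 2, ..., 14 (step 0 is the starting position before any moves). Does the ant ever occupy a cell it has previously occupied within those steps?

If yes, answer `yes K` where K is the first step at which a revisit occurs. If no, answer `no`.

Answer: yes 5

Derivation:
Step 1: on WHITE (8,2): turn R to S, flip to black, move to (9,2). |black|=5 — new cell
Step 2: on BLACK (9,2): turn L to E, flip to white, move to (9,3). |black|=4 — new cell
Step 3: on WHITE (9,3): turn R to S, flip to black, move to (10,3). |black|=5 — new cell
Step 4: on WHITE (10,3): turn R to W, flip to black, move to (10,2). |black|=6 — new cell
Step 5: on WHITE (10,2): turn R to N, flip to black, move to (9,2). |black|=7 — REVISIT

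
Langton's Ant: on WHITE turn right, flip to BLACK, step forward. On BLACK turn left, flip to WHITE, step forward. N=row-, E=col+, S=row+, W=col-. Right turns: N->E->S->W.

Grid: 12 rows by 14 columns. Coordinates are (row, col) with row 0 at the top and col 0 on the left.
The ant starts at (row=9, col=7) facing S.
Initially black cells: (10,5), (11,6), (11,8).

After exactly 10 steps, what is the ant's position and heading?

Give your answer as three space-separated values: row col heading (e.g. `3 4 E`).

Step 1: on WHITE (9,7): turn R to W, flip to black, move to (9,6). |black|=4
Step 2: on WHITE (9,6): turn R to N, flip to black, move to (8,6). |black|=5
Step 3: on WHITE (8,6): turn R to E, flip to black, move to (8,7). |black|=6
Step 4: on WHITE (8,7): turn R to S, flip to black, move to (9,7). |black|=7
Step 5: on BLACK (9,7): turn L to E, flip to white, move to (9,8). |black|=6
Step 6: on WHITE (9,8): turn R to S, flip to black, move to (10,8). |black|=7
Step 7: on WHITE (10,8): turn R to W, flip to black, move to (10,7). |black|=8
Step 8: on WHITE (10,7): turn R to N, flip to black, move to (9,7). |black|=9
Step 9: on WHITE (9,7): turn R to E, flip to black, move to (9,8). |black|=10
Step 10: on BLACK (9,8): turn L to N, flip to white, move to (8,8). |black|=9

Answer: 8 8 N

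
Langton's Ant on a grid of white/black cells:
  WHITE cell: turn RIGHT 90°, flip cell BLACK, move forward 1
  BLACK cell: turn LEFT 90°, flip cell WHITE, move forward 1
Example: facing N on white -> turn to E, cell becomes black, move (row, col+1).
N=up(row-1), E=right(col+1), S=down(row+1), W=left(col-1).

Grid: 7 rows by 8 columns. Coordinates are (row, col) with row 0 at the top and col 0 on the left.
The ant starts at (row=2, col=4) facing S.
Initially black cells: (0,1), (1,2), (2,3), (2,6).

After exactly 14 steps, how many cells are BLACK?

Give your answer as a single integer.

Step 1: on WHITE (2,4): turn R to W, flip to black, move to (2,3). |black|=5
Step 2: on BLACK (2,3): turn L to S, flip to white, move to (3,3). |black|=4
Step 3: on WHITE (3,3): turn R to W, flip to black, move to (3,2). |black|=5
Step 4: on WHITE (3,2): turn R to N, flip to black, move to (2,2). |black|=6
Step 5: on WHITE (2,2): turn R to E, flip to black, move to (2,3). |black|=7
Step 6: on WHITE (2,3): turn R to S, flip to black, move to (3,3). |black|=8
Step 7: on BLACK (3,3): turn L to E, flip to white, move to (3,4). |black|=7
Step 8: on WHITE (3,4): turn R to S, flip to black, move to (4,4). |black|=8
Step 9: on WHITE (4,4): turn R to W, flip to black, move to (4,3). |black|=9
Step 10: on WHITE (4,3): turn R to N, flip to black, move to (3,3). |black|=10
Step 11: on WHITE (3,3): turn R to E, flip to black, move to (3,4). |black|=11
Step 12: on BLACK (3,4): turn L to N, flip to white, move to (2,4). |black|=10
Step 13: on BLACK (2,4): turn L to W, flip to white, move to (2,3). |black|=9
Step 14: on BLACK (2,3): turn L to S, flip to white, move to (3,3). |black|=8

Answer: 8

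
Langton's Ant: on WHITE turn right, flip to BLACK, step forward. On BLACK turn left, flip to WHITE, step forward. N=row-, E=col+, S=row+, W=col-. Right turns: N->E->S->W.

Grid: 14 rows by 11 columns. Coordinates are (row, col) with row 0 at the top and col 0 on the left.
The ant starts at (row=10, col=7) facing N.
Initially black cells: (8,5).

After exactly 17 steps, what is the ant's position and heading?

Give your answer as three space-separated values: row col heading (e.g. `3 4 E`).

Step 1: on WHITE (10,7): turn R to E, flip to black, move to (10,8). |black|=2
Step 2: on WHITE (10,8): turn R to S, flip to black, move to (11,8). |black|=3
Step 3: on WHITE (11,8): turn R to W, flip to black, move to (11,7). |black|=4
Step 4: on WHITE (11,7): turn R to N, flip to black, move to (10,7). |black|=5
Step 5: on BLACK (10,7): turn L to W, flip to white, move to (10,6). |black|=4
Step 6: on WHITE (10,6): turn R to N, flip to black, move to (9,6). |black|=5
Step 7: on WHITE (9,6): turn R to E, flip to black, move to (9,7). |black|=6
Step 8: on WHITE (9,7): turn R to S, flip to black, move to (10,7). |black|=7
Step 9: on WHITE (10,7): turn R to W, flip to black, move to (10,6). |black|=8
Step 10: on BLACK (10,6): turn L to S, flip to white, move to (11,6). |black|=7
Step 11: on WHITE (11,6): turn R to W, flip to black, move to (11,5). |black|=8
Step 12: on WHITE (11,5): turn R to N, flip to black, move to (10,5). |black|=9
Step 13: on WHITE (10,5): turn R to E, flip to black, move to (10,6). |black|=10
Step 14: on WHITE (10,6): turn R to S, flip to black, move to (11,6). |black|=11
Step 15: on BLACK (11,6): turn L to E, flip to white, move to (11,7). |black|=10
Step 16: on BLACK (11,7): turn L to N, flip to white, move to (10,7). |black|=9
Step 17: on BLACK (10,7): turn L to W, flip to white, move to (10,6). |black|=8

Answer: 10 6 W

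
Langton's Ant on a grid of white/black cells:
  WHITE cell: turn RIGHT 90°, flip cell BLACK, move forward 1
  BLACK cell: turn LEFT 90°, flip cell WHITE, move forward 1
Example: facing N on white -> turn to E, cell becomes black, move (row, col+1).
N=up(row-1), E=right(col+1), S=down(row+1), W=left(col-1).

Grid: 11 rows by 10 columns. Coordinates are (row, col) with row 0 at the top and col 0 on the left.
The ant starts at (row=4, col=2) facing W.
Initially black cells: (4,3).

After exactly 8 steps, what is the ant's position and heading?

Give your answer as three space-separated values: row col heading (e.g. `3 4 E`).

Step 1: on WHITE (4,2): turn R to N, flip to black, move to (3,2). |black|=2
Step 2: on WHITE (3,2): turn R to E, flip to black, move to (3,3). |black|=3
Step 3: on WHITE (3,3): turn R to S, flip to black, move to (4,3). |black|=4
Step 4: on BLACK (4,3): turn L to E, flip to white, move to (4,4). |black|=3
Step 5: on WHITE (4,4): turn R to S, flip to black, move to (5,4). |black|=4
Step 6: on WHITE (5,4): turn R to W, flip to black, move to (5,3). |black|=5
Step 7: on WHITE (5,3): turn R to N, flip to black, move to (4,3). |black|=6
Step 8: on WHITE (4,3): turn R to E, flip to black, move to (4,4). |black|=7

Answer: 4 4 E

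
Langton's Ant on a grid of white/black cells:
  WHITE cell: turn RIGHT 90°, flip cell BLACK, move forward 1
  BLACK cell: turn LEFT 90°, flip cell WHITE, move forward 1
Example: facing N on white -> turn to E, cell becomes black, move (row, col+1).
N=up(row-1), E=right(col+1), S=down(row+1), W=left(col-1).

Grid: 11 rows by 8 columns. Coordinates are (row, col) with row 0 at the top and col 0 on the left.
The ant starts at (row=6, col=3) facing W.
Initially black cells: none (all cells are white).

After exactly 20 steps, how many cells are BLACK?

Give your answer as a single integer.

Answer: 6

Derivation:
Step 1: on WHITE (6,3): turn R to N, flip to black, move to (5,3). |black|=1
Step 2: on WHITE (5,3): turn R to E, flip to black, move to (5,4). |black|=2
Step 3: on WHITE (5,4): turn R to S, flip to black, move to (6,4). |black|=3
Step 4: on WHITE (6,4): turn R to W, flip to black, move to (6,3). |black|=4
Step 5: on BLACK (6,3): turn L to S, flip to white, move to (7,3). |black|=3
Step 6: on WHITE (7,3): turn R to W, flip to black, move to (7,2). |black|=4
Step 7: on WHITE (7,2): turn R to N, flip to black, move to (6,2). |black|=5
Step 8: on WHITE (6,2): turn R to E, flip to black, move to (6,3). |black|=6
Step 9: on WHITE (6,3): turn R to S, flip to black, move to (7,3). |black|=7
Step 10: on BLACK (7,3): turn L to E, flip to white, move to (7,4). |black|=6
Step 11: on WHITE (7,4): turn R to S, flip to black, move to (8,4). |black|=7
Step 12: on WHITE (8,4): turn R to W, flip to black, move to (8,3). |black|=8
Step 13: on WHITE (8,3): turn R to N, flip to black, move to (7,3). |black|=9
Step 14: on WHITE (7,3): turn R to E, flip to black, move to (7,4). |black|=10
Step 15: on BLACK (7,4): turn L to N, flip to white, move to (6,4). |black|=9
Step 16: on BLACK (6,4): turn L to W, flip to white, move to (6,3). |black|=8
Step 17: on BLACK (6,3): turn L to S, flip to white, move to (7,3). |black|=7
Step 18: on BLACK (7,3): turn L to E, flip to white, move to (7,4). |black|=6
Step 19: on WHITE (7,4): turn R to S, flip to black, move to (8,4). |black|=7
Step 20: on BLACK (8,4): turn L to E, flip to white, move to (8,5). |black|=6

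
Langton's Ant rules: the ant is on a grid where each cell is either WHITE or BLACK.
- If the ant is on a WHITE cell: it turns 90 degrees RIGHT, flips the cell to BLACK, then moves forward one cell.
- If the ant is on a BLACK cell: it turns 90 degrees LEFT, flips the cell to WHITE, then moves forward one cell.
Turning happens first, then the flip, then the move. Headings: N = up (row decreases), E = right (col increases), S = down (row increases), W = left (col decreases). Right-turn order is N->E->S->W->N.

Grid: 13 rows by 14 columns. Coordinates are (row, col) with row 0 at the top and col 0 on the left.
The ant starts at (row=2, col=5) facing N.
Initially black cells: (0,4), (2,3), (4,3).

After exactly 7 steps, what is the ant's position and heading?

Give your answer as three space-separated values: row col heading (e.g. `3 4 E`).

Step 1: on WHITE (2,5): turn R to E, flip to black, move to (2,6). |black|=4
Step 2: on WHITE (2,6): turn R to S, flip to black, move to (3,6). |black|=5
Step 3: on WHITE (3,6): turn R to W, flip to black, move to (3,5). |black|=6
Step 4: on WHITE (3,5): turn R to N, flip to black, move to (2,5). |black|=7
Step 5: on BLACK (2,5): turn L to W, flip to white, move to (2,4). |black|=6
Step 6: on WHITE (2,4): turn R to N, flip to black, move to (1,4). |black|=7
Step 7: on WHITE (1,4): turn R to E, flip to black, move to (1,5). |black|=8

Answer: 1 5 E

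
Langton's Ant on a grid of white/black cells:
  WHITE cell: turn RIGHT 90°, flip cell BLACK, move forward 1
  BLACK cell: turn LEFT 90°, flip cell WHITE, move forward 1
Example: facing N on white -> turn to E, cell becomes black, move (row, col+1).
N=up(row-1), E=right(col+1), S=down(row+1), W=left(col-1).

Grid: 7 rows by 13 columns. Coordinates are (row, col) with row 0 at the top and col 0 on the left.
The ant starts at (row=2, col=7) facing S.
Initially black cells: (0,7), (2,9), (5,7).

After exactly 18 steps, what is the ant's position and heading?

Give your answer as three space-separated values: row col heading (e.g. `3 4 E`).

Answer: 1 10 N

Derivation:
Step 1: on WHITE (2,7): turn R to W, flip to black, move to (2,6). |black|=4
Step 2: on WHITE (2,6): turn R to N, flip to black, move to (1,6). |black|=5
Step 3: on WHITE (1,6): turn R to E, flip to black, move to (1,7). |black|=6
Step 4: on WHITE (1,7): turn R to S, flip to black, move to (2,7). |black|=7
Step 5: on BLACK (2,7): turn L to E, flip to white, move to (2,8). |black|=6
Step 6: on WHITE (2,8): turn R to S, flip to black, move to (3,8). |black|=7
Step 7: on WHITE (3,8): turn R to W, flip to black, move to (3,7). |black|=8
Step 8: on WHITE (3,7): turn R to N, flip to black, move to (2,7). |black|=9
Step 9: on WHITE (2,7): turn R to E, flip to black, move to (2,8). |black|=10
Step 10: on BLACK (2,8): turn L to N, flip to white, move to (1,8). |black|=9
Step 11: on WHITE (1,8): turn R to E, flip to black, move to (1,9). |black|=10
Step 12: on WHITE (1,9): turn R to S, flip to black, move to (2,9). |black|=11
Step 13: on BLACK (2,9): turn L to E, flip to white, move to (2,10). |black|=10
Step 14: on WHITE (2,10): turn R to S, flip to black, move to (3,10). |black|=11
Step 15: on WHITE (3,10): turn R to W, flip to black, move to (3,9). |black|=12
Step 16: on WHITE (3,9): turn R to N, flip to black, move to (2,9). |black|=13
Step 17: on WHITE (2,9): turn R to E, flip to black, move to (2,10). |black|=14
Step 18: on BLACK (2,10): turn L to N, flip to white, move to (1,10). |black|=13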